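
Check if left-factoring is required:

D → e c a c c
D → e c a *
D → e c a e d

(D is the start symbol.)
Left-factoring is needed when two productions for the same non-terminal
share a common prefix on the right-hand side.

Productions for D:
  D → e c a c c
  D → e c a *
  D → e c a e d

Found common prefix 'e c a' in productions for D

Answer: Yes, D has productions with common prefix 'e c a'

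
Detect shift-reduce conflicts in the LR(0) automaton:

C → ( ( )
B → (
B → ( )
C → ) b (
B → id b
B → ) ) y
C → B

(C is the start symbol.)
Yes — I1: [B → ( .] vs [B → ( . )]

A shift-reduce conflict occurs when an LR(0) state has both:
  - a complete (reduce) item [A → α .] (dot at the end), and
  - a shift item [B → β . c γ] (dot before a terminal).

Augment with C' → C and build the canonical LR(0) collection (I0 = CLOSURE({[C' → . C]}), then GOTO on every symbol after a dot until no new states appear). It has 14 states:
  I0: { [B → . ( )], [B → . (], [B → . ) ) y], [B → . id b], [C → . ( ( )], [C → . ) b (], [C → . B], [C' → . C] }  — shift
  I1: { [B → ( . )], [B → ( .], [C → ( . ( )] }  — shift, reduce
  I2: { [B → ) . ) y], [C → ) . b (] }  — shift
  I3: { [C → B .] }  — reduce
  I4: { [C' → C .] }  — accept
  I5: { [B → id . b] }  — shift
  I6: { [B → id b .] }  — reduce
  I7: { [B → ) ) . y] }  — shift
  I8: { [C → ) b . (] }  — shift
  I9: { [C → ) b ( .] }  — reduce
  I10: { [B → ) ) y .] }  — reduce
  I11: { [C → ( ( . )] }  — shift
  I12: { [B → ( ) .] }  — reduce
  I13: { [C → ( ( ) .] }  — reduce

I1 contains reduce item [B → ( .] and shift items [B → ( . )], [C → ( . ( )] — shift-reduce conflict.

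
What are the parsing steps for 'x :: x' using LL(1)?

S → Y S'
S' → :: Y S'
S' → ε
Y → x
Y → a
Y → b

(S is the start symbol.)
Stack is shown with the top on the left.

Stack      Input     Action
---------------------------
S $        x :: x $  output S → Y S'
Y S' $     x :: x $  output Y → x
x S' $     x :: x $  match 'x'
S' $       :: x $    output S' → :: Y S'
:: Y S' $  :: x $    match '::'
Y S' $     x $       output Y → x
x S' $     x $       match 'x'
S' $       $         output S' → ε
$          $         accept

The string is accepted.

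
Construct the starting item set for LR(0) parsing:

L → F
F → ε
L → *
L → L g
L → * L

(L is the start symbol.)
First, augment the grammar with L' → L
I₀ = CLOSURE({ [L' → . L] }):
  [L' → . L] has the dot before L: add [L → . F], [L → . *], [L → . L g], [L → . * L]
  [L → . F] has the dot before F: add [F → .]
No further items can be added.

I₀ = { [F → .], [L → . * L], [L → . *], [L → . F], [L → . L g], [L' → . L] }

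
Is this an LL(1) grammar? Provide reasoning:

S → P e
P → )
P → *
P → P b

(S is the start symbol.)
No. Predict set conflict for P: { ')' }

A grammar is LL(1) if for each non-terminal N with multiple productions, the predict sets of those productions are pairwise disjoint, where PREDICT(N → α) = (FIRST(α) \ {ε}) ∪ (FOLLOW(N) if α ⇒* ε).

Relevant sets:
  FIRST(P) = { ')', '*' }

For P:
  PREDICT(P → ')') = { ')' }
  PREDICT(P → '*') = { '*' }
  PREDICT(P → P b) = { ')', '*' }
S has a single production, so nothing to check there.

Conflict found: Predict set conflict for P: { ')' }
The grammar is NOT LL(1).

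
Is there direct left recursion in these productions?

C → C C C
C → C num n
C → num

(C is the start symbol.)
Yes, C is left-recursive

Direct left recursion occurs when N → N α for some non-terminal N (the right-hand side begins with the left-hand side itself).

C → C C C: LEFT RECURSIVE (starts with C)
C → C num n: LEFT RECURSIVE (starts with C)
C → num: starts with num

The grammar has direct left recursion on: C.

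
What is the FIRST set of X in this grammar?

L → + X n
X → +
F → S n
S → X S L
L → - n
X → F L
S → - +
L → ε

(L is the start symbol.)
{ '+', '-' }

To compute FIRST(X), examine every production with X on the left-hand side, reading each right-hand side left to right until a non-nullable symbol is reached.

FIRST sets of the other non-terminals involved (by the same procedure, iterated to a fixed point):
  FIRST(F) = { '+', '-' }

From X → +:
  - '+' is a terminal: add '+' and stop
From X → F L:
  - F is a non-terminal: add FIRST(F) \ {ε} = { '+', '-' }
    F is not nullable, so stop

Collecting: FIRST(X) = { '+', '-' }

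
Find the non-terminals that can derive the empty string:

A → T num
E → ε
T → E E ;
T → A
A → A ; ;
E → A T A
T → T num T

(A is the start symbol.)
A non-terminal is nullable if it can derive ε (the empty string): either it has an ε-production, or it has a production whose right-hand side consists entirely of nullable non-terminals.

ε-productions: E → ε
So E is immediately nullable.
No further non-terminal can be added: every production for the remaining non-terminals contains a terminal or a non-nullable non-terminal.
Nullable = { 'E' }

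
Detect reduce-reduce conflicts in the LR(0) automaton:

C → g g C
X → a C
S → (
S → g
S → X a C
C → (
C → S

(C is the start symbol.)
Augment with C' → C and build the canonical LR(0) collection (I0 = CLOSURE({[C' → . C]}), then GOTO on every symbol after a dot until no new states appear). It has 12 states:
  I0: { [C → . (], [C → . S], [C → . g g C], [C' → . C], [S → . (], [S → . X a C], [S → . g], [X → . a C] }  — shift
  I1: { [C → ( .], [S → ( .] }  — 2 reduces
  I2: { [C' → C .] }  — accept
  I3: { [C → S .] }  — reduce
  I4: { [S → X . a C] }  — shift
  I5: { [C → . (], [C → . S], [C → . g g C], [S → . (], [S → . X a C], [S → . g], [X → . a C], [X → a . C] }  — shift
  I6: { [C → g . g C], [S → g .] }  — shift, reduce
  I7: { [C → . (], [C → . S], [C → . g g C], [C → g g . C], [S → . (], [S → . X a C], [S → . g], [X → . a C] }  — shift
  I8: { [C → g g C .] }  — reduce
  I9: { [X → a C .] }  — reduce
  I10: { [C → . (], [C → . S], [C → . g g C], [S → . (], [S → . X a C], [S → . g], [S → X a . C], [X → . a C] }  — shift
  I11: { [S → X a C .] }  — reduce

I1 contains complete items [C → ( .], [S → ( .] — reduce-reduce conflict.

Answer: Yes — I1: [C → ( .] vs [S → ( .]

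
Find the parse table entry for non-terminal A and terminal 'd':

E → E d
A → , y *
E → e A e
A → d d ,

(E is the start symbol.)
To find M[A, 'd'], we find productions for A where 'd' is in the predict set (PREDICT(N → α) = (FIRST(α) \ {ε}) ∪ (FOLLOW(N) if α ⇒* ε)).

A → , y *: PREDICT = { ',' }
A → d d ,: PREDICT = { 'd' }
  'd' is in predict set, so this production goes in M[A, 'd']

M[A, 'd'] = A → d d ,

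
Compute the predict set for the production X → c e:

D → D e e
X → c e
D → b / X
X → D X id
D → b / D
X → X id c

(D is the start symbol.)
PREDICT(X → c e) = (FIRST(RHS) \ {ε}) ∪ (FOLLOW(X) if ε ∈ FIRST(RHS), i.e. RHS ⇒* ε)
FIRST(c e) = { 'c' }
ε ∉ FIRST(c e), so FOLLOW(X) is not added.
PREDICT(X → c e) = { 'c' }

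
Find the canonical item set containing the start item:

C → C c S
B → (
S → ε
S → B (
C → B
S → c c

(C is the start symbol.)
First, augment the grammar with C' → C
I₀ = CLOSURE({ [C' → . C] }):
  [C' → . C] has the dot before C: add [C → . C c S], [C → . B]
  [C → . B] has the dot before B: add [B → . (]
No further items can be added.

I₀ = { [B → . (], [C → . B], [C → . C c S], [C' → . C] }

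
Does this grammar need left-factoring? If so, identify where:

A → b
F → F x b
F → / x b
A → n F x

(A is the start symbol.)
Left-factoring is needed when two productions for the same non-terminal
share a common prefix on the right-hand side.

Productions for A:
  A → b
  A → n F x
Productions for F:
  F → F x b
  F → / x b

No common prefixes found.

Answer: No, left-factoring is not needed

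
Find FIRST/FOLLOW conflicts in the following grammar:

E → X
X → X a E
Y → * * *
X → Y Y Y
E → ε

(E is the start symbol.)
Nullable non-terminals: E.
FIRST sets used below: FIRST(X) = { '*' }

E: nullable alternative(s) E → ε; FOLLOW(E) = { $, 'a' }
  E → X: FIRST \ {ε} = { '*' } — disjoint from FOLLOW(E)
  E → ε: FIRST \ {ε} = { } — this is the only nullable alternative, skip

X, Y have no nullable alternative, so no FIRST/FOLLOW check is needed there.

No FIRST/FOLLOW conflicts found.

Answer: No FIRST/FOLLOW conflicts.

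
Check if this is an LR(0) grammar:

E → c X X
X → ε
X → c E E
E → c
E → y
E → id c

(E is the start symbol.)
A grammar is LR(0) if no state in the canonical LR(0) collection has:
  - both a shift item (dot before a terminal) and a complete item (shift-reduce conflict), or
  - two or more complete items (reduce-reduce conflict; the accept item [E' → E .] counts as a complete item here).

Augment with E' → E and build the canonical LR(0) collection (I0 = CLOSURE({[E' → . E]}), then GOTO on every symbol after a dot until no new states appear). It has 11 states:
  I0: { [E → . c X X], [E → . c], [E → . id c], [E → . y], [E' → . E] }  — shift
  I1: { [E' → E .] }  — accept
  I2: { [E → c . X X], [E → c .], [X → . c E E], [X → .] }  — shift, 2 reduces
  I3: { [E → id . c] }  — shift
  I4: { [E → y .] }  — reduce
  I5: { [E → id c .] }  — reduce
  I6: { [E → c X . X], [X → . c E E], [X → .] }  — shift, reduce
  I7: { [E → . c X X], [E → . c], [E → . id c], [E → . y], [X → c . E E] }  — shift
  I8: { [E → . c X X], [E → . c], [E → . id c], [E → . y], [X → c E . E] }  — shift
  I9: { [X → c E E .] }  — reduce
  I10: { [E → c X X .] }  — reduce

Conflict in state I2:
  Shift-reduce conflict between [E → c .] and [X → . c E E]
So the grammar is NOT LR(0).

Answer: No. Shift-reduce conflict between [E → c .] and [X → . c E E]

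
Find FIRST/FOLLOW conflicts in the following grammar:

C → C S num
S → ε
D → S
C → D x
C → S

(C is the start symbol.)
Yes. C → C S num with FOLLOW(C) on { 'num' }

Nullable non-terminals: C, D, S.
FIRST sets used below: FIRST(C) = { 'num', 'x', ε }, FIRST(S) = { ε }, FIRST(D) = { ε }

C: nullable alternative(s) C → S; FOLLOW(C) = { $, 'num' }
  C → C S num: FIRST \ {ε} = { 'num', 'x' } — overlaps FOLLOW(C) on { 'num' }: CONFLICT
  C → D x: FIRST \ {ε} = { 'x' } — disjoint from FOLLOW(C)
  C → S: FIRST \ {ε} = { } — this is the only nullable alternative, skip
D has a nullable alternative but only one production, so nothing to check.
S has a nullable alternative but only one production, so nothing to check.

So the grammar has 1 FIRST/FOLLOW conflict (marked CONFLICT above).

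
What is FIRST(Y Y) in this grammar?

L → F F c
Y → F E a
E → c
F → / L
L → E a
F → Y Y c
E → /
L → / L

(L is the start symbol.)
FIRST sets of the non-terminals involved (from the grammar, by fixed-point iteration):
  FIRST(Y) = { '/' }

To compute FIRST(Y Y), process the symbols left to right:
Symbol Y is a non-terminal. Add FIRST(Y) \ {ε} = { '/' }
Y is not nullable (ε ∉ FIRST(Y)), so stop here.
FIRST(Y Y) = { '/' }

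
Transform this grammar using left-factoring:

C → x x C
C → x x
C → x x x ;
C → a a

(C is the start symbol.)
Left-factoring transforms A → αβ₁ | αβ₂ into A → αA' and A' → β₁ | β₂
(α is the longest common prefix among the alternatives). Repeat until
no nonterminal has two alternatives with a common prefix.

Round 1: C has alternatives sharing prefix 'x x'. Introduce C': C → x x C'
  Add: C' → C
  Add: C' → ε
  Add: C' → x ;

No remaining common prefixes — done.

Resulting grammar:
C → x x C'
C' → C
C' → ε
C' → x ;
C → a a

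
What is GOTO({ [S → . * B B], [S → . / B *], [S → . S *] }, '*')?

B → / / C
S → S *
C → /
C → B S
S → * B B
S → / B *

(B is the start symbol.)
{ [B → . / / C], [S → * . B B] }

GOTO(I, '*') = CLOSURE({ [A → αX.β] : [A → α.Xβ] ∈ I, X = '*' })

Items with dot before '*', with the dot advanced:
  [S → . * B B] → [S → * . B B]
Closure of the advanced items:
  [S → * . B B] has the dot before B: add [B → . / / C]

GOTO = { [B → . / / C], [S → * . B B] }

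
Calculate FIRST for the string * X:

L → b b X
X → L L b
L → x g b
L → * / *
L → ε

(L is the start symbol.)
To compute FIRST(* X), process the symbols left to right:
Symbol * is a terminal. Add '*' and stop.
FIRST(* X) = { '*' }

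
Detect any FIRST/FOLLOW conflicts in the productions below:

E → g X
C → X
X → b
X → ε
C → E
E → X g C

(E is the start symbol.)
Nullable non-terminals: C, X.
FIRST sets used below: FIRST(X) = { 'b', ε }, FIRST(E) = { 'b', 'g' }

C: nullable alternative(s) C → X; FOLLOW(C) = { $ }
  C → X: FIRST \ {ε} = { 'b' } — this is the only nullable alternative, skip
  C → E: FIRST \ {ε} = { 'b', 'g' } — disjoint from FOLLOW(C)

X: nullable alternative(s) X → ε; FOLLOW(X) = { $, 'g' }
  X → b: FIRST \ {ε} = { 'b' } — disjoint from FOLLOW(X)
  X → ε: FIRST \ {ε} = { } — this is the only nullable alternative, skip

E has no nullable alternative, so no FIRST/FOLLOW check is needed there.

No FIRST/FOLLOW conflicts found.

Answer: No FIRST/FOLLOW conflicts.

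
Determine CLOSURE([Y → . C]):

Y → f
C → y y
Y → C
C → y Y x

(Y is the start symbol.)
To compute CLOSURE, for each item [A → α.Bβ] where B is a non-terminal, add [B → .γ] for all productions B → γ; repeat for the newly added items until nothing changes.

Start with: [Y → . C]
  [Y → . C] has the dot before C: add [C → . y y], [C → . y Y x]
No further items can be added.

CLOSURE = { [C → . y Y x], [C → . y y], [Y → . C] }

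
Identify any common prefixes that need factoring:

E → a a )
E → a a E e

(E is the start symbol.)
Yes, E has productions with common prefix 'a a'

Left-factoring is needed when two productions for the same non-terminal
share a common prefix on the right-hand side.

Productions for E:
  E → a a )
  E → a a E e

Found common prefix 'a a' in productions for E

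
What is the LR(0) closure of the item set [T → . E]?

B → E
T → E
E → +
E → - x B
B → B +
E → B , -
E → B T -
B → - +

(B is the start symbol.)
{ [B → . - +], [B → . B +], [B → . E], [E → . +], [E → . - x B], [E → . B , -], [E → . B T -], [T → . E] }

To compute CLOSURE, for each item [A → α.Bβ] where B is a non-terminal, add [B → .γ] for all productions B → γ; repeat for the newly added items until nothing changes.

Start with: [T → . E]
  [T → . E] has the dot before E: add [E → . +], [E → . - x B], [E → . B , -], [E → . B T -]
  [E → . B , -] has the dot before B: add [B → . E], [B → . B +], [B → . - +]
No further items can be added.

CLOSURE = { [B → . - +], [B → . B +], [B → . E], [E → . +], [E → . - x B], [E → . B , -], [E → . B T -], [T → . E] }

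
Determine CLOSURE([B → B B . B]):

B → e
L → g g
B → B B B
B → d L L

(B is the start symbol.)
{ [B → . B B B], [B → . d L L], [B → . e], [B → B B . B] }

Start with: [B → B B . B]
  [B → B B . B] has the dot before B: add [B → . e], [B → . B B B], [B → . d L L]
No further items can be added.

CLOSURE = { [B → . B B B], [B → . d L L], [B → . e], [B → B B . B] }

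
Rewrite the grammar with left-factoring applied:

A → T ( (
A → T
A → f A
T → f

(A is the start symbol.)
Left-factoring transforms A → αβ₁ | αβ₂ into A → αA' and A' → β₁ | β₂
(α is the longest common prefix among the alternatives). Repeat until
no nonterminal has two alternatives with a common prefix.

Round 1: A has alternatives sharing prefix 'T'. Introduce A': A → T A'
  Add: A' → ( (
  Add: A' → ε

No remaining common prefixes — done.

Resulting grammar:
A → T A'
A' → ( (
A' → ε
A → f A
T → f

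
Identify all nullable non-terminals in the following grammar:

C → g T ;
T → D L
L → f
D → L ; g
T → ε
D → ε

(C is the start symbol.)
{ 'D', 'T' }

A non-terminal is nullable if it can derive ε (the empty string): either it has an ε-production, or it has a production whose right-hand side consists entirely of nullable non-terminals.

ε-productions: T → ε, D → ε
So T, D are immediately nullable.
No further non-terminal can be added: every production for the remaining non-terminals contains a terminal or a non-nullable non-terminal.
Nullable = { 'D', 'T' }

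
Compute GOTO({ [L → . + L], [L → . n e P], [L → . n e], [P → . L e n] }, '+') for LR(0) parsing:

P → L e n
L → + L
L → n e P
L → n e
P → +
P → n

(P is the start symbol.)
GOTO(I, '+') = CLOSURE({ [A → αX.β] : [A → α.Xβ] ∈ I, X = '+' })

Items with dot before '+', with the dot advanced:
  [L → . + L] → [L → + . L]
Closure of the advanced items:
  [L → + . L] has the dot before L: add [L → . + L], [L → . n e P], [L → . n e]

GOTO = { [L → + . L], [L → . + L], [L → . n e P], [L → . n e] }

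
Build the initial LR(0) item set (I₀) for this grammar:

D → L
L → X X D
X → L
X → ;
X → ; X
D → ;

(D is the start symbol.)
{ [D → . ;], [D → . L], [D' → . D], [L → . X X D], [X → . ; X], [X → . ;], [X → . L] }

First, augment the grammar with D' → D
I₀ = CLOSURE({ [D' → . D] }):
  [D' → . D] has the dot before D: add [D → . L], [D → . ;]
  [D → . L] has the dot before L: add [L → . X X D]
  [L → . X X D] has the dot before X: add [X → . L], [X → . ;], [X → . ; X]
No further items can be added.

I₀ = { [D → . ;], [D → . L], [D' → . D], [L → . X X D], [X → . ; X], [X → . ;], [X → . L] }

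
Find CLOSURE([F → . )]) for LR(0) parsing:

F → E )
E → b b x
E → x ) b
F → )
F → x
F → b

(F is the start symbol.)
{ [F → . )] }

To compute CLOSURE, for each item [A → α.Bβ] where B is a non-terminal, add [B → .γ] for all productions B → γ; repeat for the newly added items until nothing changes.

Start with: [F → . )]
The dot precedes the terminal ')', so nothing is added.

CLOSURE = { [F → . )] }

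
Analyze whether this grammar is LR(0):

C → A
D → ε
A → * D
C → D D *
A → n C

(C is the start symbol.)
No. Shift-reduce conflict between [D → .] and [A → . * D]

A grammar is LR(0) if no state in the canonical LR(0) collection has:
  - both a shift item (dot before a terminal) and a complete item (shift-reduce conflict), or
  - two or more complete items (reduce-reduce conflict; the accept item [C' → C .] counts as a complete item here).

Augment with C' → C and build the canonical LR(0) collection (I0 = CLOSURE({[C' → . C]}), then GOTO on every symbol after a dot until no new states appear). It has 10 states:
  I0: { [A → . * D], [A → . n C], [C → . A], [C → . D D *], [C' → . C], [D → .] }  — shift, reduce
  I1: { [A → * . D], [D → .] }  — reduce
  I2: { [C → A .] }  — reduce
  I3: { [C' → C .] }  — accept
  I4: { [C → D . D *], [D → .] }  — reduce
  I5: { [A → . * D], [A → . n C], [A → n . C], [C → . A], [C → . D D *], [D → .] }  — shift, reduce
  I6: { [A → n C .] }  — reduce
  I7: { [C → D D . *] }  — shift
  I8: { [C → D D * .] }  — reduce
  I9: { [A → * D .] }  — reduce

Conflict in state I0:
  Shift-reduce conflict between [D → .] and [A → . * D]
So the grammar is NOT LR(0).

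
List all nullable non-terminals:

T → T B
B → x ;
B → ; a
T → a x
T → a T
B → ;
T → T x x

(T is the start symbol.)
None

There are no ε-productions, so no non-terminal can derive ε.
No non-terminals are nullable.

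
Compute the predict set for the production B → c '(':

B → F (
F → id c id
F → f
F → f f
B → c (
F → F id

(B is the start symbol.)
{ 'c' }

PREDICT(B → c '(') = (FIRST(RHS) \ {ε}) ∪ (FOLLOW(B) if ε ∈ FIRST(RHS), i.e. RHS ⇒* ε)
FIRST(c '(') = { 'c' }
ε ∉ FIRST(c '('), so FOLLOW(B) is not added.
PREDICT(B → c '(') = { 'c' }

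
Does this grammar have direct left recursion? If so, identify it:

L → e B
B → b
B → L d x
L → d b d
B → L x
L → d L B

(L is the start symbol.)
No direct left recursion

Direct left recursion occurs when N → N α for some non-terminal N (the right-hand side begins with the left-hand side itself).

L → e B: starts with e
B → b: starts with b
B → L d x: starts with L
L → d b d: starts with d
B → L x: starts with L
L → d L B: starts with d

No direct left recursion found.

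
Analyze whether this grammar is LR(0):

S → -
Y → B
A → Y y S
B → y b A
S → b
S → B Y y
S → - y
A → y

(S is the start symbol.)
No. Shift-reduce conflict between [S → - .] and [S → - . y]

Augment with S' → S and build the canonical LR(0) collection (I0 = CLOSURE({[S' → . S]}), then GOTO on every symbol after a dot until no new states appear). It has 16 states:
  I0: { [B → . y b A], [S → . - y], [S → . -], [S → . B Y y], [S → . b], [S' → . S] }  — shift
  I1: { [S → - . y], [S → - .] }  — shift, reduce
  I2: { [B → . y b A], [S → B . Y y], [Y → . B] }  — shift
  I3: { [S' → S .] }  — accept
  I4: { [S → b .] }  — reduce
  I5: { [B → y . b A] }  — shift
  I6: { [A → . Y y S], [A → . y], [B → . y b A], [B → y b . A], [Y → . B] }  — shift
  I7: { [B → y b A .] }  — reduce
  I8: { [Y → B .] }  — reduce
  I9: { [A → Y . y S] }  — shift
  I10: { [A → y .], [B → y . b A] }  — shift, reduce
  I11: { [A → Y y . S], [B → . y b A], [S → . - y], [S → . -], [S → . B Y y], [S → . b] }  — shift
  I12: { [A → Y y S .] }  — reduce
  I13: { [S → B Y . y] }  — shift
  I14: { [S → B Y y .] }  — reduce
  I15: { [S → - y .] }  — reduce

Conflict in state I1:
  Shift-reduce conflict between [S → - .] and [S → - . y]
So the grammar is NOT LR(0).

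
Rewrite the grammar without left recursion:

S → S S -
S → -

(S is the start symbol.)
S → - S'
S' → S - S'
S' → ε

S is directly left-recursive. The standard transformation for
  A → A α₁ | ... | A α_m | β₁ | ... | β_n
is
  A  → β₁ A' | ... | β_n A'
  A' → α₁ A' | ... | α_m A' | ε

S → - becomes S → - S'
S → S S - becomes S' → S - S'
Add S' → ε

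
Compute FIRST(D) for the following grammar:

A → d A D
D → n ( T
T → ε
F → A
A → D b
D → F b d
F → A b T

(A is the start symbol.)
{ 'd', 'n' }

FIRST sets of the other non-terminals involved (by the same procedure, iterated to a fixed point):
  FIRST(F) = { 'd', 'n' }

From D → n ( T:
  - n is a terminal: add 'n' and stop
From D → F b d:
  - F is a non-terminal: add FIRST(F) \ {ε} = { 'd', 'n' }
    F is not nullable, so stop

Collecting: FIRST(D) = { 'd', 'n' }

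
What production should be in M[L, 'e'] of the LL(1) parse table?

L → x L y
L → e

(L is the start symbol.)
L → e

To find M[L, 'e'], we find productions for L where 'e' is in the predict set (PREDICT(N → α) = (FIRST(α) \ {ε}) ∪ (FOLLOW(N) if α ⇒* ε)).

L → x L y: PREDICT = { 'x' }
L → e: PREDICT = { 'e' }
  'e' is in predict set, so this production goes in M[L, 'e']

M[L, 'e'] = L → e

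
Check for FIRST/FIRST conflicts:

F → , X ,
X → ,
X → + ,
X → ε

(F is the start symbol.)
Productions for X:
  X → ,: FIRST = { ',' }
  X → + ,: FIRST = { '+' }
  X → ε: FIRST = { ε }
F has only one production, so no FIRST/FIRST conflict is possible there.

All alternatives of each non-terminal have pairwise disjoint FIRST sets.

Answer: No FIRST/FIRST conflicts.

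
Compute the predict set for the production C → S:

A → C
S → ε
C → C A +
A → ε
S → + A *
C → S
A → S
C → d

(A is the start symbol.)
{ $, '*', '+', 'd' }

PREDICT(C → S) = (FIRST(RHS) \ {ε}) ∪ (FOLLOW(C) if ε ∈ FIRST(RHS), i.e. RHS ⇒* ε)
FIRST(S) = { '+', ε }
FIRST(S) = { '+', ε }
ε ∈ FIRST(S) (the right-hand side is nullable), so add FOLLOW(C) = { $, '*', '+', 'd' }
PREDICT(C → S) = { $, '*', '+', 'd' }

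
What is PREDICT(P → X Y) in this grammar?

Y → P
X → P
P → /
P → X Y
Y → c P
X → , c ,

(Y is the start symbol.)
{ ',', '/' }

PREDICT(P → X Y) = (FIRST(RHS) \ {ε}) ∪ (FOLLOW(P) if ε ∈ FIRST(RHS), i.e. RHS ⇒* ε)
FIRST(X) = { ',', '/' }
FIRST(X Y) = { ',', '/' }
ε ∉ FIRST(X Y), so FOLLOW(P) is not added.
PREDICT(P → X Y) = { ',', '/' }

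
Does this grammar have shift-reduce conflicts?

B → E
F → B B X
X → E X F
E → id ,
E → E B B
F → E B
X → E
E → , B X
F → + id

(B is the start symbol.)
Augment with B' → B and build the canonical LR(0) collection (I0 = CLOSURE({[B' → . B]}), then GOTO on every symbol after a dot until no new states appear). It has 21 states:
  I0: { [B → . E], [B' → . B], [E → . , B X], [E → . E B B], [E → . id ,] }  — shift
  I1: { [B → . E], [E → , . B X], [E → . , B X], [E → . E B B], [E → . id ,] }  — shift
  I2: { [B' → B .] }  — accept
  I3: { [B → . E], [B → E .], [E → . , B X], [E → . E B B], [E → . id ,], [E → E . B B] }  — shift, reduce
  I4: { [E → id . ,] }  — shift
  I5: { [E → id , .] }  — reduce
  I6: { [B → . E], [E → . , B X], [E → . E B B], [E → . id ,], [E → E B . B] }  — shift
  I7: { [E → E B B .] }  — reduce
  I8: { [E → , B . X], [E → . , B X], [E → . E B B], [E → . id ,], [X → . E X F], [X → . E] }  — shift
  I9: { [B → . E], [E → . , B X], [E → . E B B], [E → . id ,], [E → E . B B], [X → . E X F], [X → . E], [X → E . X F], [X → E .] }  — shift, reduce
  I10: { [E → , B X .] }  — reduce
  I11: { [B → . E], [B → E .], [E → . , B X], [E → . E B B], [E → . id ,], [E → E . B B], [X → . E X F], [X → . E], [X → E . X F], [X → E .] }  — shift, 2 reduces
  I12: { [B → . E], [E → . , B X], [E → . E B B], [E → . id ,], [F → . + id], [F → . B B X], [F → . E B], [X → E X . F] }  — shift
  I13: { [F → + . id] }  — shift
  I14: { [B → . E], [E → . , B X], [E → . E B B], [E → . id ,], [F → B . B X] }  — shift
  I15: { [B → . E], [B → E .], [E → . , B X], [E → . E B B], [E → . id ,], [E → E . B B], [F → E . B] }  — shift, reduce
  I16: { [X → E X F .] }  — reduce
  I17: { [B → . E], [E → . , B X], [E → . E B B], [E → . id ,], [E → E B . B], [F → E B .] }  — shift, reduce
  I18: { [E → . , B X], [E → . E B B], [E → . id ,], [F → B B . X], [X → . E X F], [X → . E] }  — shift
  I19: { [F → B B X .] }  — reduce
  I20: { [F → + id .] }  — reduce

I3 contains reduce item [B → E .] and shift items [E → . , B X], [E → . id ,] — shift-reduce conflict.
I9 contains reduce item [X → E .] and shift items [E → . , B X], [E → . id ,] — shift-reduce conflict.
I11 contains reduce items [B → E .], [X → E .] and shift items [E → . , B X], [E → . id ,] — shift-reduce conflict.
I15 contains reduce item [B → E .] and shift items [E → . , B X], [E → . id ,] — shift-reduce conflict.
I17 contains reduce item [F → E B .] and shift items [E → . , B X], [E → . id ,] — shift-reduce conflict.

Answer: Yes — I3: [B → E .] vs [E → . , B X]; I9: [X → E .] vs [E → . , B X]; I11: [B → E .] vs [E → . , B X]; I15: [B → E .] vs [E → . , B X]; I17: [F → E B .] vs [E → . , B X]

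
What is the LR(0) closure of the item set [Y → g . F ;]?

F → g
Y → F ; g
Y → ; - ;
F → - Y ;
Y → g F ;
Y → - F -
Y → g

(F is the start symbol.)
{ [F → . - Y ;], [F → . g], [Y → g . F ;] }

Start with: [Y → g . F ;]
  [Y → g . F ;] has the dot before F: add [F → . g], [F → . - Y ;]
No further items can be added.

CLOSURE = { [F → . - Y ;], [F → . g], [Y → g . F ;] }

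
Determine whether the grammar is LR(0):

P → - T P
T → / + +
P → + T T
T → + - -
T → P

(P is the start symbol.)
No. Shift-reduce conflict between [T → + - - .] and [P → . + T T]

A grammar is LR(0) if no state in the canonical LR(0) collection has:
  - both a shift item (dot before a terminal) and a complete item (shift-reduce conflict), or
  - two or more complete items (reduce-reduce conflict; the accept item [P' → P .] counts as a complete item here).

Augment with P' → P and build the canonical LR(0) collection (I0 = CLOSURE({[P' → . P]}), then GOTO on every symbol after a dot until no new states appear). It has 15 states:
  I0: { [P → . + T T], [P → . - T P], [P' → . P] }  — shift
  I1: { [P → + . T T], [P → . + T T], [P → . - T P], [T → . + - -], [T → . / + +], [T → . P] }  — shift
  I2: { [P → - . T P], [P → . + T T], [P → . - T P], [T → . + - -], [T → . / + +], [T → . P] }  — shift
  I3: { [P' → P .] }  — accept
  I4: { [P → + . T T], [P → . + T T], [P → . - T P], [T → + . - -], [T → . + - -], [T → . / + +], [T → . P] }  — shift
  I5: { [T → / . + +] }  — shift
  I6: { [T → P .] }  — reduce
  I7: { [P → - T . P], [P → . + T T], [P → . - T P] }  — shift
  I8: { [P → - T P .] }  — reduce
  I9: { [T → / + . +] }  — shift
  I10: { [T → / + + .] }  — reduce
  I11: { [P → - . T P], [P → . + T T], [P → . - T P], [T → + - . -], [T → . + - -], [T → . / + +], [T → . P] }  — shift
  I12: { [P → + T . T], [P → . + T T], [P → . - T P], [T → . + - -], [T → . / + +], [T → . P] }  — shift
  I13: { [P → + T T .] }  — reduce
  I14: { [P → - . T P], [P → . + T T], [P → . - T P], [T → + - - .], [T → . + - -], [T → . / + +], [T → . P] }  — shift, reduce

Conflict in state I14:
  Shift-reduce conflict between [T → + - - .] and [P → . + T T]
So the grammar is NOT LR(0).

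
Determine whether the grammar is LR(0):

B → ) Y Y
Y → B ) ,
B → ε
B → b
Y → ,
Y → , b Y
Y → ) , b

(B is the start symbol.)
No. Shift-reduce conflict between [B → .] and [B → . ) Y Y]

Augment with B' → B and build the canonical LR(0) collection (I0 = CLOSURE({[B' → . B]}), then GOTO on every symbol after a dot until no new states appear). It has 15 states:
  I0: { [B → . ) Y Y], [B → . b], [B → .], [B' → . B] }  — shift, reduce
  I1: { [B → ) . Y Y], [B → . ) Y Y], [B → . b], [B → .], [Y → . ) , b], [Y → . , b Y], [Y → . ,], [Y → . B ) ,] }  — shift, reduce
  I2: { [B' → B .] }  — accept
  I3: { [B → b .] }  — reduce
  I4: { [B → ) . Y Y], [B → . ) Y Y], [B → . b], [B → .], [Y → ) . , b], [Y → . ) , b], [Y → . , b Y], [Y → . ,], [Y → . B ) ,] }  — shift, reduce
  I5: { [Y → , . b Y], [Y → , .] }  — shift, reduce
  I6: { [Y → B . ) ,] }  — shift
  I7: { [B → ) Y . Y], [B → . ) Y Y], [B → . b], [B → .], [Y → . ) , b], [Y → . , b Y], [Y → . ,], [Y → . B ) ,] }  — shift, reduce
  I8: { [B → ) Y Y .] }  — reduce
  I9: { [Y → B ) . ,] }  — shift
  I10: { [Y → B ) , .] }  — reduce
  I11: { [B → . ) Y Y], [B → . b], [B → .], [Y → , b . Y], [Y → . ) , b], [Y → . , b Y], [Y → . ,], [Y → . B ) ,] }  — shift, reduce
  I12: { [Y → , b Y .] }  — reduce
  I13: { [Y → ) , . b], [Y → , . b Y], [Y → , .] }  — shift, reduce
  I14: { [B → . ) Y Y], [B → . b], [B → .], [Y → ) , b .], [Y → , b . Y], [Y → . ) , b], [Y → . , b Y], [Y → . ,], [Y → . B ) ,] }  — shift, 2 reduces

Conflict in state I0:
  Shift-reduce conflict between [B → .] and [B → . ) Y Y]
So the grammar is NOT LR(0).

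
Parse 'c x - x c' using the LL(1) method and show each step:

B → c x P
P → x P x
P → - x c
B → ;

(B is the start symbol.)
LL(1) parsing maintains a stack (initially the start symbol over $) and the input. At each step: if the stack top is a terminal, match it against the current input token; if it is a non-terminal N, replace it with the RHS of M[N, lookahead] (the unique production whose predict set contains the lookahead).

Stack is shown with the top on the left.

Stack    Input        Action
----------------------------
B $      c x - x c $  output B → c x P
c x P $  c x - x c $  match 'c'
x P $    x - x c $    match 'x'
P $      - x c $      output P → - x c
- x c $  - x c $      match '-'
x c $    x c $        match 'x'
c $      c $          match 'c'
$        $            accept

The string is accepted.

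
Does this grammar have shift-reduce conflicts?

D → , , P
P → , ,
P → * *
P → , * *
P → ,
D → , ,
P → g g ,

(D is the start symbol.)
Yes — I3: [D → , , .] vs [P → . * *]; I5: [P → , .] vs [P → , . * *]

A shift-reduce conflict occurs when an LR(0) state has both:
  - a complete (reduce) item [A → α .] (dot at the end), and
  - a shift item [B → β . c γ] (dot before a terminal).

Augment with D' → D and build the canonical LR(0) collection (I0 = CLOSURE({[D' → . D]}), then GOTO on every symbol after a dot until no new states appear). It has 14 states:
  I0: { [D → . , , P], [D → . , ,], [D' → . D] }  — shift
  I1: { [D → , . , P], [D → , . ,] }  — shift
  I2: { [D' → D .] }  — accept
  I3: { [D → , , . P], [D → , , .], [P → . * *], [P → . , * *], [P → . , ,], [P → . ,], [P → . g g ,] }  — shift, reduce
  I4: { [P → * . *] }  — shift
  I5: { [P → , . * *], [P → , . ,], [P → , .] }  — shift, reduce
  I6: { [D → , , P .] }  — reduce
  I7: { [P → g . g ,] }  — shift
  I8: { [P → g g . ,] }  — shift
  I9: { [P → g g , .] }  — reduce
  I10: { [P → , * . *] }  — shift
  I11: { [P → , , .] }  — reduce
  I12: { [P → , * * .] }  — reduce
  I13: { [P → * * .] }  — reduce

I3 contains reduce item [D → , , .] and shift items [P → . * *], [P → . ,], [P → . , * *], [P → . , ,], [P → . g g ,] — shift-reduce conflict.
I5 contains reduce item [P → , .] and shift items [P → , . * *], [P → , . ,] — shift-reduce conflict.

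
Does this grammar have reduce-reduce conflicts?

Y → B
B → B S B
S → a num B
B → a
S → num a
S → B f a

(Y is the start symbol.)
No reduce-reduce conflicts

A reduce-reduce conflict occurs when an LR(0) state has two complete items [A → α .] and [B → β .] — both call for a reduction, and with no lookahead the parser cannot choose between them.

Augment with Y' → Y and build the canonical LR(0) collection (I0 = CLOSURE({[Y' → . Y]}), then GOTO on every symbol after a dot until no new states appear). It has 14 states:
  I0: { [B → . B S B], [B → . a], [Y → . B], [Y' → . Y] }  — shift
  I1: { [B → . B S B], [B → . a], [B → B . S B], [S → . B f a], [S → . a num B], [S → . num a], [Y → B .] }  — shift, reduce
  I2: { [Y' → Y .] }  — accept
  I3: { [B → a .] }  — reduce
  I4: { [B → . B S B], [B → . a], [B → B . S B], [S → . B f a], [S → . a num B], [S → . num a], [S → B . f a] }  — shift
  I5: { [B → . B S B], [B → . a], [B → B S . B] }  — shift
  I6: { [B → a .], [S → a . num B] }  — shift, reduce
  I7: { [S → num . a] }  — shift
  I8: { [S → num a .] }  — reduce
  I9: { [B → . B S B], [B → . a], [S → a num . B] }  — shift
  I10: { [B → . B S B], [B → . a], [B → B . S B], [S → . B f a], [S → . a num B], [S → . num a], [S → a num B .] }  — shift, reduce
  I11: { [B → . B S B], [B → . a], [B → B . S B], [B → B S B .], [S → . B f a], [S → . a num B], [S → . num a] }  — shift, reduce
  I12: { [S → B f . a] }  — shift
  I13: { [S → B f a .] }  — reduce

No state contains more than one complete item.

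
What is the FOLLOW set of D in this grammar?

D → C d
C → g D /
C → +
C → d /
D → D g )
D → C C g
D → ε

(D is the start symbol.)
To compute FOLLOW(D), find every occurrence of D on a right-hand side N → α D β: add FIRST(β) \ {ε}, and if β is empty or nullable also add FOLLOW(N). Iterate to a fixed point.

D is the start symbol, so $ ∈ FOLLOW(D).
In C → g D /: D is followed by '/', add FIRST('/') \ {ε} = { '/' }
In D → D g ): D is followed by g ')', add FIRST(g ')') \ {ε} = { 'g' }

Taking the union: FOLLOW(D) = { $, '/', 'g' }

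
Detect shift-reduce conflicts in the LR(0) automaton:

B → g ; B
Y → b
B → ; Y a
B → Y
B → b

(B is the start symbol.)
No shift-reduce conflicts

A shift-reduce conflict occurs when an LR(0) state has both:
  - a complete (reduce) item [A → α .] (dot at the end), and
  - a shift item [B → β . c γ] (dot before a terminal).

Augment with B' → B and build the canonical LR(0) collection (I0 = CLOSURE({[B' → . B]}), then GOTO on every symbol after a dot until no new states appear). It has 11 states:
  I0: { [B → . ; Y a], [B → . Y], [B → . b], [B → . g ; B], [B' → . B], [Y → . b] }  — shift
  I1: { [B → ; . Y a], [Y → . b] }  — shift
  I2: { [B' → B .] }  — accept
  I3: { [B → Y .] }  — reduce
  I4: { [B → b .], [Y → b .] }  — 2 reduces
  I5: { [B → g . ; B] }  — shift
  I6: { [B → . ; Y a], [B → . Y], [B → . b], [B → . g ; B], [B → g ; . B], [Y → . b] }  — shift
  I7: { [B → g ; B .] }  — reduce
  I8: { [B → ; Y . a] }  — shift
  I9: { [Y → b .] }  — reduce
  I10: { [B → ; Y a .] }  — reduce

No state contains both a complete item and a shift item.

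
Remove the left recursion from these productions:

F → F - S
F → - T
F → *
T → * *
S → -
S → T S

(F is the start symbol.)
F → - T F'
F → * F'
F' → - S F'
F' → ε
T → * *
S → -
S → T S

F is directly left-recursive. The standard transformation for
  A → A α₁ | ... | A α_m | β₁ | ... | β_n
is
  A  → β₁ A' | ... | β_n A'
  A' → α₁ A' | ... | α_m A' | ε

F → - T becomes F → - T F'
F → * becomes F → * F'
F → F - S becomes F' → - S F'
Add F' → ε

Productions for other non-terminals are unchanged:
  T → * *
  S → -
  S → T S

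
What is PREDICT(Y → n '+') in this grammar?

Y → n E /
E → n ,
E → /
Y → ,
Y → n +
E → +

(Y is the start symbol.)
PREDICT(Y → n '+') = (FIRST(RHS) \ {ε}) ∪ (FOLLOW(Y) if ε ∈ FIRST(RHS), i.e. RHS ⇒* ε)
FIRST(n '+') = { 'n' }
ε ∉ FIRST(n '+'), so FOLLOW(Y) is not added.
PREDICT(Y → n '+') = { 'n' }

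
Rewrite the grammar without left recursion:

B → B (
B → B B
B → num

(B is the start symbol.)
B is directly left-recursive. The standard transformation for
  A → A α₁ | ... | A α_m | β₁ | ... | β_n
is
  A  → β₁ A' | ... | β_n A'
  A' → α₁ A' | ... | α_m A' | ε

B → num becomes B → num B'
B → B ( becomes B' → ( B'
B → B B becomes B' → B B'
Add B' → ε

Resulting grammar:
B → num B'
B' → ( B'
B' → B B'
B' → ε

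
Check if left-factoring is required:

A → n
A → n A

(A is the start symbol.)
Left-factoring is needed when two productions for the same non-terminal
share a common prefix on the right-hand side.

Productions for A:
  A → n
  A → n A

Found common prefix 'n' in productions for A

Answer: Yes, A has productions with common prefix 'n'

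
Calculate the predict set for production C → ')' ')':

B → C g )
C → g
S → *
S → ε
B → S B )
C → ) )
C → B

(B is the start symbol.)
{ ')' }

PREDICT(C → ')' ')') = (FIRST(RHS) \ {ε}) ∪ (FOLLOW(C) if ε ∈ FIRST(RHS), i.e. RHS ⇒* ε)
FIRST(')' ')') = { ')' }
ε ∉ FIRST(')' ')'), so FOLLOW(C) is not added.
PREDICT(C → ')' ')') = { ')' }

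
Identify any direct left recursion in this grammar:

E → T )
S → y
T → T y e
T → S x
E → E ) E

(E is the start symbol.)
E → T ): starts with T
S → y: starts with y
T → T y e: LEFT RECURSIVE (starts with T)
T → S x: starts with S
E → E ) E: LEFT RECURSIVE (starts with E)

The grammar has direct left recursion on: T, E.

Answer: Yes, T, E are left-recursive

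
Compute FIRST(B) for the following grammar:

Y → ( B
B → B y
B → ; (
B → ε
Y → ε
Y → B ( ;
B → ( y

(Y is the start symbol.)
From B → B y:
  - B is the symbol being defined: contributes nothing new
    B is nullable, so continue to the next symbol
  - y is a terminal: add 'y' and stop
From B → ; (:
  - ';' is a terminal: add ';' and stop
From B → ε:
  - ε-production, so ε ∈ FIRST(B)
From B → ( y:
  - '(' is a terminal: add '(' and stop

Collecting: FIRST(B) = { '(', ';', 'y', ε }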